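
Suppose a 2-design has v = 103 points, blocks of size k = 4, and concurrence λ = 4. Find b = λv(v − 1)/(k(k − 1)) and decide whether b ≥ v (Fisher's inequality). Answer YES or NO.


b = λv(v − 1)/(k(k − 1)) = 4·103·102/(4·3) = 42024/12 = 3502.
Compare with v = 103: b ≥ v, so Fisher's inequality holds.

YES


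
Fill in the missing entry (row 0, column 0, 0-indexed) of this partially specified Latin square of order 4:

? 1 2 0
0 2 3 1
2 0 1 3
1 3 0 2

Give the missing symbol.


Row 0 contains symbols [0, 1, 2] — missing [3].
Column 0 contains symbols [0, 1, 2] — missing [3].
The missing symbol must appear in both missing sets; intersection = [3].
Therefore the hidden value is 3.

Missing value = 3.


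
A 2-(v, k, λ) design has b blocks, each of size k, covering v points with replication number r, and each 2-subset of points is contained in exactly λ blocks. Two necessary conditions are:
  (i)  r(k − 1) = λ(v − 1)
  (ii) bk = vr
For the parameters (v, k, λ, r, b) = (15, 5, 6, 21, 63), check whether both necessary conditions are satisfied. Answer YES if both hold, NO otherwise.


Condition (i): r(k − 1) = 21·4 = 84; λ(v − 1) = 6·14 = 84. Match? YES.
Condition (ii): bk = 63·5 = 315; vr = 15·21 = 315. Match? YES.
Both conditions hold? YES.

YES


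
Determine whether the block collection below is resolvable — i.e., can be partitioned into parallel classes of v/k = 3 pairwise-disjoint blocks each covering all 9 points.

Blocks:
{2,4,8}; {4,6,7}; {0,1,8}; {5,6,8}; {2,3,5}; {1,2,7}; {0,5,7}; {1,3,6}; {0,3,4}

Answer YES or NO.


v = 9, block size k = 3, number of blocks = 9.
For resolvability, blocks must partition into parallel classes of size v/k = 3.
Total blocks must therefore be a multiple of 3: 9 = 3·3 + 0 ⇒ divisible ✓.
Greedy packing gives 3 candidate class(es). Each should be a full parallel class (size 3, covers all 9 points).
  Class 1 (3 blocks): {2,4,8}; {0,5,7}; {1,3,6}. Points covered: [0, 1, 2, 3, 4, 5, 6, 7, 8].
  Class 2 (3 blocks): {4,6,7}; {0,1,8}; {2,3,5}. Points covered: [0, 1, 2, 3, 4, 5, 6, 7, 8].
  Class 3 (3 blocks): {5,6,8}; {1,2,7}; {0,3,4}. Points covered: [0, 1, 2, 3, 4, 5, 6, 7, 8].
All classes full (size 3)? YES. All classes cover every point? YES.
Resolvable? YES.

YES


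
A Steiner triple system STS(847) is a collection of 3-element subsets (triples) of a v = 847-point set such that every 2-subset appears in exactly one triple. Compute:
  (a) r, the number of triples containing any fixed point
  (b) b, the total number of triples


An STS(v) is a 2-(v, 3, 1) BIBD: block size k = 3, λ = 1.
Replication: r(k − 1) = λ(v − 1) ⇒ r·2 = 847 − 1 = 846 ⇒ r = 423.
Block count: bk = vr ⇒ b·3 = 847·423 = 358281 ⇒ b = 119427.
(Check via b = v(v − 1)/6 = 847·846/6 = 716562/6 = 119427.)

r = 423, b = 119427.


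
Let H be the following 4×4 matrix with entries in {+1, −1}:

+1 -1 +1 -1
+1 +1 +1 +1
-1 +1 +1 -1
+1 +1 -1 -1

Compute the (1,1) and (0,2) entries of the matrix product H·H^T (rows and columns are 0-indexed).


Row 0 of H: [1, -1, 1, -1].
Row 1 of H: [1, 1, 1, 1].
Row 2 of H: [-1, 1, 1, -1].
(H·H^T)[1][1] = Σ_j H[1][j]·H[1][j] = (1)² + (1)² + (1)² + (1)² = 1 + 1 + 1 + 1 = 4.
(H·H^T)[0][2] = Σ_j H[0][j]·H[2][j] = (1)·(-1) + (-1)·(1) + (1)·(1) + (-1)·(-1) = -1 + -1 + 1 + 1 = 0.
So rows 0 and 2 are orthogonal; the diagonal entry equals n = 4.

(1,1) entry = 4; (0,2) entry = 0.


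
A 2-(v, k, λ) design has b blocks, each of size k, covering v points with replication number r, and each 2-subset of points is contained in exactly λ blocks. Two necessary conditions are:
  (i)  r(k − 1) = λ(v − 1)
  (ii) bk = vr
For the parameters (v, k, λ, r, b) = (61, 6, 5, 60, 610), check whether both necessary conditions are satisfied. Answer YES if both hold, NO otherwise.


Condition (i): r(k − 1) = 60·5 = 300; λ(v − 1) = 5·60 = 300. Match? YES.
Condition (ii): bk = 610·6 = 3660; vr = 61·60 = 3660. Match? YES.
Both conditions hold? YES.

YES


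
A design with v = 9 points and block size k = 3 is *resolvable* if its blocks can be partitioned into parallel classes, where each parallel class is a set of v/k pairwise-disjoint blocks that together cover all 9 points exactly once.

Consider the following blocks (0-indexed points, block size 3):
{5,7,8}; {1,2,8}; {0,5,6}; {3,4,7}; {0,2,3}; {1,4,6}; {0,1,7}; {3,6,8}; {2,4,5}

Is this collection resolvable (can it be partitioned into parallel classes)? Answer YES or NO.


v = 9, block size k = 3, number of blocks = 9.
For resolvability, blocks must partition into parallel classes of size v/k = 3.
Total blocks must therefore be a multiple of 3: 9 = 3·3 + 0 ⇒ divisible ✓.
Greedy packing gives 3 candidate class(es). Each should be a full parallel class (size 3, covers all 9 points).
  Class 1 (3 blocks): {5,7,8}; {0,2,3}; {1,4,6}. Points covered: [0, 1, 2, 3, 4, 5, 6, 7, 8].
  Class 2 (3 blocks): {1,2,8}; {0,5,6}; {3,4,7}. Points covered: [0, 1, 2, 3, 4, 5, 6, 7, 8].
  Class 3 (3 blocks): {0,1,7}; {3,6,8}; {2,4,5}. Points covered: [0, 1, 2, 3, 4, 5, 6, 7, 8].
All classes full (size 3)? YES. All classes cover every point? YES.
Resolvable? YES.

YES


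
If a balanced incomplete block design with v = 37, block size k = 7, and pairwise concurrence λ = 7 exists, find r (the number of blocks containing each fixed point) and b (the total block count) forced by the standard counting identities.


Any 2-(v, k, λ) BIBD satisfies two necessary conditions:
  (i)  Each point sits in r blocks, and counting incidences through any fixed point gives r(k − 1) = λ(v − 1), so r = λ(v − 1)/(k − 1).
  (ii) Total incidences bk = vr, so b = vr/k.
Step 1: r = λ(v − 1)/(k − 1) = 7·(37 − 1)/(7 − 1) = 7·36/6 = 252/6 = 42.
Step 2: b = vr/k = 37·42/7 = 1554/7 = 222.
Check integrality: r = 42 ∈ Z ✓, b = 222 ∈ Z ✓.
(These identities are necessary conditions: they determine r and b for any design with these parameters, but do not by themselves prove that one exists.)

r = 42, b = 222.


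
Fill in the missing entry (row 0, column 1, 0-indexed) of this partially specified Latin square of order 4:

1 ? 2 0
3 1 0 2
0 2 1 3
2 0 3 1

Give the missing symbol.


Row 0 contains symbols [0, 1, 2] — missing [3].
Column 1 contains symbols [0, 1, 2] — missing [3].
The missing symbol must appear in both missing sets; intersection = [3].
Therefore the hidden value is 3.

Missing value = 3.


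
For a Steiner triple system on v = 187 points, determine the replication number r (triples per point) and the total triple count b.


An STS(v) is a 2-(v, 3, 1) BIBD: block size k = 3, λ = 1.
Replication: r(k − 1) = λ(v − 1) ⇒ r·2 = 187 − 1 = 186 ⇒ r = 93.
Block count: bk = vr ⇒ b·3 = 187·93 = 17391 ⇒ b = 5797.

r = 93, b = 5797.


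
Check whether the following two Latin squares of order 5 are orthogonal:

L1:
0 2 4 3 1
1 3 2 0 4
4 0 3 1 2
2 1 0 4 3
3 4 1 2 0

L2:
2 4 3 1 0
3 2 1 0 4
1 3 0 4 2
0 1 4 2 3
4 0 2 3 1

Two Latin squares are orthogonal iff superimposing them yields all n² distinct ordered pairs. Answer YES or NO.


Form the n² = 25 superimposed pairs (L1[i][j], L2[i][j]), row by row (rows and columns indexed from 0):
row 0: (0,2) (2,4) (4,3) (3,1) (1,0)
row 1: (1,3) (3,2) (2,1) (0,0) (4,4)
row 2: (4,1) (0,3) (3,0) (1,4) (2,2)
row 3: (2,0) (1,1) (0,4) (4,2) (3,3)
row 4: (3,4) (4,0) (1,2) (2,3) (0,1)
Orthogonality requires all 25 pairs distinct.
Check by first coordinate: for each symbol s of L1, list the L2 entries in the n cells where L1 = s; they must all differ.
  L1 = 0: L2 entries (in reading order) 2, 0, 3, 4, 1 — all 5 distinct ✓
  L1 = 1: L2 entries (in reading order) 0, 3, 4, 1, 2 — all 5 distinct ✓
  L1 = 2: L2 entries (in reading order) 4, 1, 2, 0, 3 — all 5 distinct ✓
  L1 = 3: L2 entries (in reading order) 1, 2, 0, 3, 4 — all 5 distinct ✓
  L1 = 4: L2 entries (in reading order) 3, 4, 1, 2, 0 — all 5 distinct ✓
Every symbol of L1 meets every symbol of L2 exactly once, so all 25 pairs are distinct (25 of 25).
Conclusion: YES.

YES


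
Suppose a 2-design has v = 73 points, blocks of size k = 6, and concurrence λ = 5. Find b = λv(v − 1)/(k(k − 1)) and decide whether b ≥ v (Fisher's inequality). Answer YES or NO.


b = λv(v − 1)/(k(k − 1)) = 5·73·72/(6·5) = 26280/30 = 876.
Compare with v = 73: b ≥ v, so Fisher's inequality holds.

YES


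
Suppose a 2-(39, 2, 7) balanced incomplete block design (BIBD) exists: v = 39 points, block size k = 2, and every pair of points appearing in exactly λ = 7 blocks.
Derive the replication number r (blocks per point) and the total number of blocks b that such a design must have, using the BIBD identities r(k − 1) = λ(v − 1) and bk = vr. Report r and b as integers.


Any 2-(v, k, λ) BIBD satisfies two necessary conditions:
  (i)  Each point sits in r blocks, and counting incidences through any fixed point gives r(k − 1) = λ(v − 1), so r = λ(v − 1)/(k − 1).
  (ii) Total incidences bk = vr, so b = vr/k.
Step 1: r = λ(v − 1)/(k − 1) = 7·(39 − 1)/(2 − 1) = 7·38/1 = 266/1 = 266.
Step 2: b = vr/k = 39·266/2 = 10374/2 = 5187.
Check integrality: r = 266 ∈ Z ✓, b = 5187 ∈ Z ✓.
(These identities are necessary conditions: they determine r and b for any design with these parameters, but do not by themselves prove that one exists.)

r = 266, b = 5187.


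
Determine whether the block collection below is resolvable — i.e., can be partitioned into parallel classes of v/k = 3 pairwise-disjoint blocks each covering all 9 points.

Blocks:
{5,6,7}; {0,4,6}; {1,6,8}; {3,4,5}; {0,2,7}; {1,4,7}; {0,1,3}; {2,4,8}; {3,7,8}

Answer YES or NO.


v = 9, block size k = 3, number of blocks = 9.
For resolvability, blocks must partition into parallel classes of size v/k = 3.
Total blocks must therefore be a multiple of 3: 9 = 3·3 + 0 ⇒ divisible ✓.
Consider block {0,4,6}. The only other block(s) in the collection disjoint from it are {3,7,8} — just 1 block(s). Any parallel class containing {0,4,6} would need 2 other blocks each disjoint from it, so no parallel class of size 3 can contain {0,4,6}.
Since every block must belong to some parallel class in a resolution, the collection cannot be partitioned into parallel classes.
Resolvable? NO.

NO


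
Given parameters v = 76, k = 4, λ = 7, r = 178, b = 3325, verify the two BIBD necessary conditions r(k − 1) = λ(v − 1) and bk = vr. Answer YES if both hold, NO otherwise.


Condition (i): r(k − 1) = 178·3 = 534; λ(v − 1) = 7·75 = 525. Match? NO.
Condition (ii): bk = 3325·4 = 13300; vr = 76·178 = 13528. Match? NO.
Both conditions hold? NO.

NO


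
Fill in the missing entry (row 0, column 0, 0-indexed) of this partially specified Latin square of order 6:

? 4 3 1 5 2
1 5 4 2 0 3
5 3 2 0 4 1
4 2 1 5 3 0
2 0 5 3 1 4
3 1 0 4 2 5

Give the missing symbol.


Row 0 contains symbols [1, 2, 3, 4, 5] — missing [0].
Column 0 contains symbols [1, 2, 3, 4, 5] — missing [0].
The missing symbol must appear in both missing sets; intersection = [0].
Therefore the hidden value is 0.

Missing value = 0.


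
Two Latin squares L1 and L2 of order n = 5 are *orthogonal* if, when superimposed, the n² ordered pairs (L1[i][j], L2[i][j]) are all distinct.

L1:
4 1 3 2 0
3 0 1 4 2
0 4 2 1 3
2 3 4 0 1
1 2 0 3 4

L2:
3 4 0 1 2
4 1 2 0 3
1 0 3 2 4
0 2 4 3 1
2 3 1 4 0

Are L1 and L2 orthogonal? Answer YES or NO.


Form the n² = 25 superimposed pairs (L1[i][j], L2[i][j]), row by row (rows and columns indexed from 0):
row 0: (4,3) (1,4) (3,0) (2,1) (0,2)
row 1: (3,4) (0,1) (1,2) (4,0) (2,3)
row 2: (0,1) (4,0) (2,3) (1,2) (3,4)
row 3: (2,0) (3,2) (4,4) (0,3) (1,1)
row 4: (1,2) (2,3) (0,1) (3,4) (4,0)
Orthogonality requires all 25 pairs distinct.
But the pair (0,1) repeats: cell (1,1) has L1 = 0, L2 = 1, and cell (2,0) has L1 = 0, L2 = 1.
A repeated pair means some other pair never occurs (only 15 distinct pairs out of 25), so the squares are not orthogonal.
Conclusion: NO.

NO


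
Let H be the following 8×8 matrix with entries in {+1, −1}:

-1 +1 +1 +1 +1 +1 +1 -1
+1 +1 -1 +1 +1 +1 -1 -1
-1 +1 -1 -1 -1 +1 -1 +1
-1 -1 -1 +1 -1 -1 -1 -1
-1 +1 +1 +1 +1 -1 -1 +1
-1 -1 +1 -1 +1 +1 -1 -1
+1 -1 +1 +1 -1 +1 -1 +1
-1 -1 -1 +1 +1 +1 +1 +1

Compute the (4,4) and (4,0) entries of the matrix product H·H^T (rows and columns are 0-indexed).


Row 0 of H: [-1, 1, 1, 1, 1, 1, 1, -1].
Row 4 of H: [-1, 1, 1, 1, 1, -1, -1, 1].
(H·H^T)[4][4] = Σ_j H[4][j]·H[4][j] = (-1)² + (1)² + (1)² + (1)² + (1)² + (-1)² + (-1)² + (1)² = 1 + 1 + 1 + 1 + 1 + 1 + 1 + 1 = 8.
(H·H^T)[4][0] = Σ_j H[4][j]·H[0][j] = (-1)·(-1) + (1)·(1) + (1)·(1) + (1)·(1) + (1)·(1) + (-1)·(1) + (-1)·(1) + (1)·(-1) = 1 + 1 + 1 + 1 + 1 + -1 + -1 + -1 = 2.
Rows 4 and 0 are not orthogonal (dot product = 2 ≠ 0), so H is not a Hadamard matrix.

(4,4) entry = 8; (4,0) entry = 2.


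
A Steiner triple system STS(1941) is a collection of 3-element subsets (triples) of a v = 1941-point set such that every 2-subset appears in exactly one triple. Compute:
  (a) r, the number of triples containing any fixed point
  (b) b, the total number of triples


An STS(v) is a 2-(v, 3, 1) BIBD: block size k = 3, λ = 1.
Replication: r(k − 1) = λ(v − 1) ⇒ r·2 = 1941 − 1 = 1940 ⇒ r = 970.
Block count: b = v(v − 1)/6 = 1941·1940/6 = 3765540/6 = 627590.
(Check via bk = vr: 627590·3 = 1882770 = 1941·970 = 1882770 ✓.)

r = 970, b = 627590.


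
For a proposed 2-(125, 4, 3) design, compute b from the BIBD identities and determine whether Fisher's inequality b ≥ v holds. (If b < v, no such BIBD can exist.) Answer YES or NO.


b = λv(v − 1)/(k(k − 1)) = 3·125·124/(4·3) = 46500/12 = 3875.
Compare with v = 125: b ≥ v, so Fisher's inequality holds.

YES


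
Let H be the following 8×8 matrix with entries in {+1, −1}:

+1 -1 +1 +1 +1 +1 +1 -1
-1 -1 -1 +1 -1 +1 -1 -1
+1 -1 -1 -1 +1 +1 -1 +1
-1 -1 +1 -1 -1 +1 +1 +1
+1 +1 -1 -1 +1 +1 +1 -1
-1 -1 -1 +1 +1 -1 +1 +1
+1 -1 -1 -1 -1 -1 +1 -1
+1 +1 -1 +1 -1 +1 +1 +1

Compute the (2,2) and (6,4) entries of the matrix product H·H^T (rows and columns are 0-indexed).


Row 2 of H: [1, -1, -1, -1, 1, 1, -1, 1].
Row 4 of H: [1, 1, -1, -1, 1, 1, 1, -1].
Row 6 of H: [1, -1, -1, -1, -1, -1, 1, -1].
(H·H^T)[2][2] = Σ_j H[2][j]·H[2][j] = (1)² + (-1)² + (-1)² + (-1)² + (1)² + (1)² + (-1)² + (1)² = 1 + 1 + 1 + 1 + 1 + 1 + 1 + 1 = 8.
(H·H^T)[6][4] = Σ_j H[6][j]·H[4][j] = (1)·(1) + (-1)·(1) + (-1)·(-1) + (-1)·(-1) + (-1)·(1) + (-1)·(1) + (1)·(1) + (-1)·(-1) = 1 + -1 + 1 + 1 + -1 + -1 + 1 + 1 = 2.
Rows 6 and 4 are not orthogonal (dot product = 2 ≠ 0), so H is not a Hadamard matrix.

(2,2) entry = 8; (6,4) entry = 2.


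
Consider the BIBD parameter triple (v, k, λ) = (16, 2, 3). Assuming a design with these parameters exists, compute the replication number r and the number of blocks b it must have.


Any 2-(v, k, λ) BIBD satisfies two necessary conditions:
  (i)  Each point sits in r blocks, and counting incidences through any fixed point gives r(k − 1) = λ(v − 1), so r = λ(v − 1)/(k − 1).
  (ii) Total incidences bk = vr, so b = vr/k.
Step 1: r = λ(v − 1)/(k − 1) = 3·(16 − 1)/(2 − 1) = 3·15/1 = 45/1 = 45.
Step 2: b = vr/k = 16·45/2 = 720/2 = 360.
Check integrality: r = 45 ∈ Z ✓, b = 360 ∈ Z ✓.
(These identities are necessary conditions: they determine r and b for any design with these parameters, but do not by themselves prove that one exists.)

r = 45, b = 360.


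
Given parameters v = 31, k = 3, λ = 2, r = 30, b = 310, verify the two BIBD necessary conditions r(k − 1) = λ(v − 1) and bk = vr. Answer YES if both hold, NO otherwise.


Condition (i): r(k − 1) = 30·2 = 60; λ(v − 1) = 2·30 = 60. Match? YES.
Condition (ii): bk = 310·3 = 930; vr = 31·30 = 930. Match? YES.
Both conditions hold? YES.

YES


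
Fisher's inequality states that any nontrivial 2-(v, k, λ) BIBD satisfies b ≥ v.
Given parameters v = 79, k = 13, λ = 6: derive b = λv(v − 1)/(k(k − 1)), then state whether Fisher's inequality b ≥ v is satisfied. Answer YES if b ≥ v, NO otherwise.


r = λ(v − 1)/(k − 1) = 6·78/12 = 39.
b = vr/k = 79·39/13 = 237.
Fisher's inequality: b ≥ v ⇔ 237 ≥ 79? YES.

YES


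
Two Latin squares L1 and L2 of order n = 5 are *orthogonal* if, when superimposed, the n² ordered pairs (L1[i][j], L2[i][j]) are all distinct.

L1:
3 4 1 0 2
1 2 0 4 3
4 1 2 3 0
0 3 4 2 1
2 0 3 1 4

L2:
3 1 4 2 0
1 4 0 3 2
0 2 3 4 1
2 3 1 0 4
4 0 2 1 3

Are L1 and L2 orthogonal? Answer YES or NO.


Form the n² = 25 superimposed pairs (L1[i][j], L2[i][j]), row by row (rows and columns indexed from 0):
row 0: (3,3) (4,1) (1,4) (0,2) (2,0)
row 1: (1,1) (2,4) (0,0) (4,3) (3,2)
row 2: (4,0) (1,2) (2,3) (3,4) (0,1)
row 3: (0,2) (3,3) (4,1) (2,0) (1,4)
row 4: (2,4) (0,0) (3,2) (1,1) (4,3)
Orthogonality requires all 25 pairs distinct.
But the pair (0,2) repeats: cell (0,3) has L1 = 0, L2 = 2, and cell (3,0) has L1 = 0, L2 = 2.
A repeated pair means some other pair never occurs (only 15 distinct pairs out of 25), so the squares are not orthogonal.
Conclusion: NO.

NO


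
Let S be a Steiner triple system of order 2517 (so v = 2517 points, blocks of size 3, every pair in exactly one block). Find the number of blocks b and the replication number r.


An STS(v) is a 2-(v, 3, 1) BIBD: block size k = 3, λ = 1.
Replication: r(k − 1) = λ(v − 1) ⇒ r·2 = 2517 − 1 = 2516 ⇒ r = 1258.
Block count: b = v(v − 1)/6 = 2517·2516/6 = 6332772/6 = 1055462.
(Check via bk = vr: 1055462·3 = 3166386 = 2517·1258 = 3166386 ✓.)

r = 1258, b = 1055462.


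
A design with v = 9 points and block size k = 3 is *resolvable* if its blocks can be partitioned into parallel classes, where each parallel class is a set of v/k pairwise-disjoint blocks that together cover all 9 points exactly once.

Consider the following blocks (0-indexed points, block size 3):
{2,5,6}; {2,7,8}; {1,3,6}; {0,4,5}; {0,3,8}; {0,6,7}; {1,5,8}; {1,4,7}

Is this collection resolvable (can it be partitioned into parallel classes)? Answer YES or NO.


v = 9, block size k = 3, number of blocks = 8.
For resolvability, blocks must partition into parallel classes of size v/k = 3.
Total blocks must therefore be a multiple of 3: 8 = 3·2 + 2 ⇒ not divisible ✗.
Resolvable? NO.

NO


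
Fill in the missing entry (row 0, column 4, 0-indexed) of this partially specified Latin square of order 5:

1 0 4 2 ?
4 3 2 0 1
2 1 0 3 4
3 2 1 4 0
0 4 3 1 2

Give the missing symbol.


Row 0 contains symbols [0, 1, 2, 4] — missing [3].
Column 4 contains symbols [0, 1, 2, 4] — missing [3].
The missing symbol must appear in both missing sets; intersection = [3].
Therefore the hidden value is 3.

Missing value = 3.


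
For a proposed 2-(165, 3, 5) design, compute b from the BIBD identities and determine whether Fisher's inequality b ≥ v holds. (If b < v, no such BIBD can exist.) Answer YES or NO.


r = λ(v − 1)/(k − 1) = 5·164/2 = 410.
b = vr/k = 165·410/3 = 22550.
Fisher's inequality: b ≥ v ⇔ 22550 ≥ 165? YES.

YES


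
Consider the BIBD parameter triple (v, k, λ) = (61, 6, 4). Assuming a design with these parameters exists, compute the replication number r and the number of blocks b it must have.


Any 2-(v, k, λ) BIBD satisfies two necessary conditions:
  (i)  Each point sits in r blocks, and counting incidences through any fixed point gives r(k − 1) = λ(v − 1), so r = λ(v − 1)/(k − 1).
  (ii) Total incidences bk = vr, so b = vr/k.
Step 1: r = λ(v − 1)/(k − 1) = 4·(61 − 1)/(6 − 1) = 4·60/5 = 240/5 = 48.
Step 2: b = vr/k = 61·48/6 = 2928/6 = 488.
Check integrality: r = 48 ∈ Z ✓, b = 488 ∈ Z ✓.
(These identities are necessary conditions: they determine r and b for any design with these parameters, but do not by themselves prove that one exists.)

r = 48, b = 488.


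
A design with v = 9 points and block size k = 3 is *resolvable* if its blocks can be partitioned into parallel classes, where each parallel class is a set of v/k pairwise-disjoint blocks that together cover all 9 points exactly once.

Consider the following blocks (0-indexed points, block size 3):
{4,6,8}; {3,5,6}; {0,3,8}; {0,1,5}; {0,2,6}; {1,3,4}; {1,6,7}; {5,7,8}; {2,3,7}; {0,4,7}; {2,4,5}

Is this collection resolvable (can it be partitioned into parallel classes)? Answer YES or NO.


v = 9, block size k = 3, number of blocks = 11.
For resolvability, blocks must partition into parallel classes of size v/k = 3.
Total blocks must therefore be a multiple of 3: 11 = 3·3 + 2 ⇒ not divisible ✗.
Resolvable? NO.

NO


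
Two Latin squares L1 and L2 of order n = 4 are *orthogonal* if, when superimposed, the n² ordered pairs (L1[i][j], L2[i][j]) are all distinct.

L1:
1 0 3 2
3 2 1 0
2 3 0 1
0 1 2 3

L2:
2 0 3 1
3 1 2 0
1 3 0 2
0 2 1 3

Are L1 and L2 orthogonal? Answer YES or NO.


Form the n² = 16 superimposed pairs (L1[i][j], L2[i][j]), row by row (rows and columns indexed from 0):
row 0: (1,2) (0,0) (3,3) (2,1)
row 1: (3,3) (2,1) (1,2) (0,0)
row 2: (2,1) (3,3) (0,0) (1,2)
row 3: (0,0) (1,2) (2,1) (3,3)
Orthogonality requires all 16 pairs distinct.
But the pair (3,3) repeats: cell (0,2) has L1 = 3, L2 = 3, and cell (1,0) has L1 = 3, L2 = 3.
A repeated pair means some other pair never occurs (only 4 distinct pairs out of 16), so the squares are not orthogonal.
Conclusion: NO.

NO


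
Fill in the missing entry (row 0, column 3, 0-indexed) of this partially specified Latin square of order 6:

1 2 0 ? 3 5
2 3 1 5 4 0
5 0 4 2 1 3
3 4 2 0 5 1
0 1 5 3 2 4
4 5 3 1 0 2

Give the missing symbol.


Row 0 contains symbols [0, 1, 2, 3, 5] — missing [4].
Column 3 contains symbols [0, 1, 2, 3, 5] — missing [4].
The missing symbol must appear in both missing sets; intersection = [4].
Therefore the hidden value is 4.

Missing value = 4.


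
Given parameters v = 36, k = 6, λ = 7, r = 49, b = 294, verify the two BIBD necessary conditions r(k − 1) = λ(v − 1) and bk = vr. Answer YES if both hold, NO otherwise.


Condition (i): r(k − 1) = 49·5 = 245; λ(v − 1) = 7·35 = 245. Match? YES.
Condition (ii): bk = 294·6 = 1764; vr = 36·49 = 1764. Match? YES.
Both conditions hold? YES.

YES


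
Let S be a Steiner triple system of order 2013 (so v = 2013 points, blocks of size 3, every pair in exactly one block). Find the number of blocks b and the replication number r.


An STS(v) is a 2-(v, 3, 1) BIBD: block size k = 3, λ = 1.
Replication: r(k − 1) = λ(v − 1) ⇒ r·2 = 2013 − 1 = 2012 ⇒ r = 1006.
Block count: bk = vr ⇒ b·3 = 2013·1006 = 2025078 ⇒ b = 675026.

r = 1006, b = 675026.


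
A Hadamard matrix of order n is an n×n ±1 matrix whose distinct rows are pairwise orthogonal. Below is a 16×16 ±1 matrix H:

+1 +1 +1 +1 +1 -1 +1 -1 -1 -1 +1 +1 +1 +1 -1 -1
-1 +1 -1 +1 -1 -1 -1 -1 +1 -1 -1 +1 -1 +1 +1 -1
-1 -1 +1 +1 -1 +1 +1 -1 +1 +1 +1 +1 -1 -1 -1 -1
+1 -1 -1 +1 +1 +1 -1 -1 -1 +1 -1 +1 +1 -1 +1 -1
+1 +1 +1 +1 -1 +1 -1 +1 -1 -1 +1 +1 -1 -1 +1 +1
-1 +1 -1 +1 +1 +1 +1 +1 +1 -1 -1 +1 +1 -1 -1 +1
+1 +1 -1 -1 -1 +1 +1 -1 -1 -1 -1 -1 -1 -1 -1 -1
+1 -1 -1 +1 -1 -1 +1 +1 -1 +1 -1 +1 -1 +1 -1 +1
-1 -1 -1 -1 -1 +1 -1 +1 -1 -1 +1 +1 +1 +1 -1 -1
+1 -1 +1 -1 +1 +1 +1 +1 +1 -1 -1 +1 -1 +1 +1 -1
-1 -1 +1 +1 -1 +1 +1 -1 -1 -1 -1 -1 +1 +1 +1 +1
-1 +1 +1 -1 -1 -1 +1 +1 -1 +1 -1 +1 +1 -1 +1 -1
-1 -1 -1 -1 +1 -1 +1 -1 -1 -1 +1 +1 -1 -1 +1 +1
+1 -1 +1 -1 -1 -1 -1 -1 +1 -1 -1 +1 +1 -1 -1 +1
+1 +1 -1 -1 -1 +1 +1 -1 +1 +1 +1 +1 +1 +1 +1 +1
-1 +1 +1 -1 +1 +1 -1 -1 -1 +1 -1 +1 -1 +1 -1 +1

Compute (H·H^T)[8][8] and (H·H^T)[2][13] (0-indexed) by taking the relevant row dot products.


Row 2 of H: [-1, -1, 1, 1, -1, 1, 1, -1, 1, 1, 1, 1, -1, -1, -1, -1].
Row 8 of H: [-1, -1, -1, -1, -1, 1, -1, 1, -1, -1, 1, 1, 1, 1, -1, -1].
Row 13 of H: [1, -1, 1, -1, -1, -1, -1, -1, 1, -1, -1, 1, 1, -1, -1, 1].
(H·H^T)[8][8] = Σ_j H[8][j]·H[8][j] = (-1)² + (-1)² + (-1)² + (-1)² + (-1)² + (1)² + (-1)² + (1)² + (-1)² + (-1)² + (1)² + (1)² + (1)² + (1)² + (-1)² + (-1)² = 1 + 1 + 1 + 1 + 1 + 1 + 1 + 1 + 1 + 1 + 1 + 1 + 1 + 1 + 1 + 1 = 16.
(H·H^T)[2][13] = Σ_j H[2][j]·H[13][j] = (-1)·(1) + (-1)·(-1) + (1)·(1) + (1)·(-1) + (-1)·(-1) + (1)·(-1) + (1)·(-1) + (-1)·(-1) + (1)·(1) + (1)·(-1) + (1)·(-1) + (1)·(1) + (-1)·(1) + (-1)·(-1) + (-1)·(-1) + (-1)·(1) = -1 + 1 + 1 + -1 + 1 + -1 + -1 + 1 + 1 + -1 + -1 + 1 + -1 + 1 + 1 + -1 = 0.
So rows 2 and 13 are orthogonal; the diagonal entry equals n = 16.

(8,8) entry = 16; (2,13) entry = 0.


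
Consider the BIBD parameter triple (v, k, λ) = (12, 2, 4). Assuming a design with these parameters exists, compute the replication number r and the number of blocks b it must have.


Any 2-(v, k, λ) BIBD satisfies two necessary conditions:
  (i)  Each point sits in r blocks, and counting incidences through any fixed point gives r(k − 1) = λ(v − 1), so r = λ(v − 1)/(k − 1).
  (ii) Total incidences bk = vr, so b = vr/k.
Step 1: r = λ(v − 1)/(k − 1) = 4·(12 − 1)/(2 − 1) = 4·11/1 = 44/1 = 44.
Step 2: b = vr/k = 12·44/2 = 528/2 = 264.
Check integrality: r = 44 ∈ Z ✓, b = 264 ∈ Z ✓.
(These identities are necessary conditions: they determine r and b for any design with these parameters, but do not by themselves prove that one exists.)

r = 44, b = 264.


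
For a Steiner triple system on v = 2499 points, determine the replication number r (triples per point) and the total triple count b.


An STS(v) is a 2-(v, 3, 1) BIBD: block size k = 3, λ = 1.
Replication: r(k − 1) = λ(v − 1) ⇒ r·2 = 2499 − 1 = 2498 ⇒ r = 1249.
Block count: b = v(v − 1)/6 = 2499·2498/6 = 6242502/6 = 1040417.

r = 1249, b = 1040417.


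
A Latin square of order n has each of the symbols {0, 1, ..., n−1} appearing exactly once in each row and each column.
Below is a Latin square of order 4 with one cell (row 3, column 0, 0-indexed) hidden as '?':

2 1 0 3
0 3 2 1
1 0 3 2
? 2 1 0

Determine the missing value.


Row 3 contains symbols [0, 1, 2] — missing [3].
Column 0 contains symbols [0, 1, 2] — missing [3].
The missing symbol must appear in both missing sets; intersection = [3].
Therefore the hidden value is 3.

Missing value = 3.


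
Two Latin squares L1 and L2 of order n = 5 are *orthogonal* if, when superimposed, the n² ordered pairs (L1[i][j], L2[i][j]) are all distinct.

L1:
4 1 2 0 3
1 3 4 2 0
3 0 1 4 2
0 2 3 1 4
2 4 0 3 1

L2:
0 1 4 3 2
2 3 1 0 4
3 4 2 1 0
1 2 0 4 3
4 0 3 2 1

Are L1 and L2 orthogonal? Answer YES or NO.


Form the n² = 25 superimposed pairs (L1[i][j], L2[i][j]), row by row (rows and columns indexed from 0):
row 0: (4,0) (1,1) (2,4) (0,3) (3,2)
row 1: (1,2) (3,3) (4,1) (2,0) (0,4)
row 2: (3,3) (0,4) (1,2) (4,1) (2,0)
row 3: (0,1) (2,2) (3,0) (1,4) (4,3)
row 4: (2,4) (4,0) (0,3) (3,2) (1,1)
Orthogonality requires all 25 pairs distinct.
But the pair (3,3) repeats: cell (1,1) has L1 = 3, L2 = 3, and cell (2,0) has L1 = 3, L2 = 3.
A repeated pair means some other pair never occurs (only 15 distinct pairs out of 25), so the squares are not orthogonal.
Conclusion: NO.

NO


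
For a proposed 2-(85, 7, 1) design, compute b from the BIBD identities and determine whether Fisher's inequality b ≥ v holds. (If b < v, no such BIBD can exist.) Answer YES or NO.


r = λ(v − 1)/(k − 1) = 1·84/6 = 14.
b = vr/k = 85·14/7 = 170.
Fisher's inequality: b ≥ v ⇔ 170 ≥ 85? YES.

YES


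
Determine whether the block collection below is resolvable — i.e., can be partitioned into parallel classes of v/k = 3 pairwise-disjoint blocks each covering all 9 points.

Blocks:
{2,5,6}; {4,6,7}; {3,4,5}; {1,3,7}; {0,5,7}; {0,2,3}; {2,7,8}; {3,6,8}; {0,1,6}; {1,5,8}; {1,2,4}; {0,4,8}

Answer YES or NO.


v = 9, block size k = 3, number of blocks = 12.
For resolvability, blocks must partition into parallel classes of size v/k = 3.
Total blocks must therefore be a multiple of 3: 12 = 3·4 + 0 ⇒ divisible ✓.
Greedy packing gives 4 candidate class(es). Each should be a full parallel class (size 3, covers all 9 points).
  Class 1 (3 blocks): {2,5,6}; {1,3,7}; {0,4,8}. Points covered: [0, 1, 2, 3, 4, 5, 6, 7, 8].
  Class 2 (3 blocks): {4,6,7}; {0,2,3}; {1,5,8}. Points covered: [0, 1, 2, 3, 4, 5, 6, 7, 8].
  Class 3 (3 blocks): {3,4,5}; {2,7,8}; {0,1,6}. Points covered: [0, 1, 2, 3, 4, 5, 6, 7, 8].
  Class 4 (3 blocks): {0,5,7}; {3,6,8}; {1,2,4}. Points covered: [0, 1, 2, 3, 4, 5, 6, 7, 8].
All classes full (size 3)? YES. All classes cover every point? YES.
Resolvable? YES.

YES


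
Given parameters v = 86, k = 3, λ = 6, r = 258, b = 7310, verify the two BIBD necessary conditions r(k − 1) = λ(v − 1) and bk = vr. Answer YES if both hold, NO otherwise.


Condition (i): r(k − 1) = 258·2 = 516; λ(v − 1) = 6·85 = 510. Match? NO.
Condition (ii): bk = 7310·3 = 21930; vr = 86·258 = 22188. Match? NO.
Both conditions hold? NO.

NO


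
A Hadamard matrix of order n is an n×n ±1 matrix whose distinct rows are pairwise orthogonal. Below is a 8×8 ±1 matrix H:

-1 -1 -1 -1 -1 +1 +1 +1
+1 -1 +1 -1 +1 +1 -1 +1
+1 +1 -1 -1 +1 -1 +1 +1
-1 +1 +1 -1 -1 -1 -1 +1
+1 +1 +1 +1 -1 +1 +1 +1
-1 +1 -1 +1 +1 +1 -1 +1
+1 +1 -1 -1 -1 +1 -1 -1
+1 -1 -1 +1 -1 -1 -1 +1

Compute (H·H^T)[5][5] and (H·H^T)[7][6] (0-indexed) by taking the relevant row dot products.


Row 5 of H: [-1, 1, -1, 1, 1, 1, -1, 1].
Row 6 of H: [1, 1, -1, -1, -1, 1, -1, -1].
Row 7 of H: [1, -1, -1, 1, -1, -1, -1, 1].
(H·H^T)[5][5] = Σ_j H[5][j]·H[5][j] = (-1)² + (1)² + (-1)² + (1)² + (1)² + (1)² + (-1)² + (1)² = 1 + 1 + 1 + 1 + 1 + 1 + 1 + 1 = 8.
(H·H^T)[7][6] = Σ_j H[7][j]·H[6][j] = (1)·(1) + (-1)·(1) + (-1)·(-1) + (1)·(-1) + (-1)·(-1) + (-1)·(1) + (-1)·(-1) + (1)·(-1) = 1 + -1 + 1 + -1 + 1 + -1 + 1 + -1 = 0.
So rows 7 and 6 are orthogonal; the diagonal entry equals n = 8.

(5,5) entry = 8; (7,6) entry = 0.


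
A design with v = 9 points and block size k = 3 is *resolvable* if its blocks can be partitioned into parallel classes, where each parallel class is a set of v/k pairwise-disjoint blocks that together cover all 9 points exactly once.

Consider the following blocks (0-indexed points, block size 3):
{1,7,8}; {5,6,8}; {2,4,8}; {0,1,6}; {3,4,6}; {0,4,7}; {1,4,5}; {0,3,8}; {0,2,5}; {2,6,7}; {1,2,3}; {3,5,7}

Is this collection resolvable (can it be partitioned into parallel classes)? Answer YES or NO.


v = 9, block size k = 3, number of blocks = 12.
For resolvability, blocks must partition into parallel classes of size v/k = 3.
Total blocks must therefore be a multiple of 3: 12 = 3·4 + 0 ⇒ divisible ✓.
Greedy packing gives 4 candidate class(es). Each should be a full parallel class (size 3, covers all 9 points).
  Class 1 (3 blocks): {1,7,8}; {3,4,6}; {0,2,5}. Points covered: [0, 1, 2, 3, 4, 5, 6, 7, 8].
  Class 2 (3 blocks): {5,6,8}; {0,4,7}; {1,2,3}. Points covered: [0, 1, 2, 3, 4, 5, 6, 7, 8].
  Class 3 (3 blocks): {2,4,8}; {0,1,6}; {3,5,7}. Points covered: [0, 1, 2, 3, 4, 5, 6, 7, 8].
  Class 4 (3 blocks): {1,4,5}; {0,3,8}; {2,6,7}. Points covered: [0, 1, 2, 3, 4, 5, 6, 7, 8].
All classes full (size 3)? YES. All classes cover every point? YES.
Resolvable? YES.

YES


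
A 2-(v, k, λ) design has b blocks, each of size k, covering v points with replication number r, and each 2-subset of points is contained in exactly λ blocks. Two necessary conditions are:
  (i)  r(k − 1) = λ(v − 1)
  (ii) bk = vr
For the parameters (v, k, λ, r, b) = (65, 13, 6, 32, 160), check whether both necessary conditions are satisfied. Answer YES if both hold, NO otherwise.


Condition (i): r(k − 1) = 32·12 = 384; λ(v − 1) = 6·64 = 384. Match? YES.
Condition (ii): bk = 160·13 = 2080; vr = 65·32 = 2080. Match? YES.
Both conditions hold? YES.

YES


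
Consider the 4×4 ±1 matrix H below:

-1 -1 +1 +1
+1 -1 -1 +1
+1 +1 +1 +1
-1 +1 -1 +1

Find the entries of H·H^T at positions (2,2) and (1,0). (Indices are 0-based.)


Row 0 of H: [-1, -1, 1, 1].
Row 1 of H: [1, -1, -1, 1].
Row 2 of H: [1, 1, 1, 1].
(H·H^T)[2][2] = Σ_j H[2][j]·H[2][j] = (1)² + (1)² + (1)² + (1)² = 1 + 1 + 1 + 1 = 4.
(H·H^T)[1][0] = Σ_j H[1][j]·H[0][j] = (1)·(-1) + (-1)·(-1) + (-1)·(1) + (1)·(1) = -1 + 1 + -1 + 1 = 0.
So rows 1 and 0 are orthogonal; the diagonal entry equals n = 4.

(2,2) entry = 4; (1,0) entry = 0.


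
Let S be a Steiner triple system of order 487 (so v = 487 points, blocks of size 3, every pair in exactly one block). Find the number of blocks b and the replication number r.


An STS(v) is a 2-(v, 3, 1) BIBD: block size k = 3, λ = 1.
Replication: r(k − 1) = λ(v − 1) ⇒ r·2 = 487 − 1 = 486 ⇒ r = 243.
Block count: b = v(v − 1)/6 = 487·486/6 = 236682/6 = 39447.

r = 243, b = 39447.


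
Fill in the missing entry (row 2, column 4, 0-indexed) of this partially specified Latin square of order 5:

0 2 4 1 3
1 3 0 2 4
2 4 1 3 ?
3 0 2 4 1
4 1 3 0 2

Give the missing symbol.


Row 2 contains symbols [1, 2, 3, 4] — missing [0].
Column 4 contains symbols [1, 2, 3, 4] — missing [0].
The missing symbol must appear in both missing sets; intersection = [0].
Therefore the hidden value is 0.

Missing value = 0.


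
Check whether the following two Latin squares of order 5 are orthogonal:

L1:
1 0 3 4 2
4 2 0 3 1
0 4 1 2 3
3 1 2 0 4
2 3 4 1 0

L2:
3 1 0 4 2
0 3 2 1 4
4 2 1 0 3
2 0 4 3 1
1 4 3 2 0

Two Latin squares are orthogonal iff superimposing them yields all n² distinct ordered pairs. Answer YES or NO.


Form the n² = 25 superimposed pairs (L1[i][j], L2[i][j]), row by row (rows and columns indexed from 0):
row 0: (1,3) (0,1) (3,0) (4,4) (2,2)
row 1: (4,0) (2,3) (0,2) (3,1) (1,4)
row 2: (0,4) (4,2) (1,1) (2,0) (3,3)
row 3: (3,2) (1,0) (2,4) (0,3) (4,1)
row 4: (2,1) (3,4) (4,3) (1,2) (0,0)
Orthogonality requires all 25 pairs distinct.
Check by first coordinate: for each symbol s of L1, list the L2 entries in the n cells where L1 = s; they must all differ.
  L1 = 0: L2 entries (in reading order) 1, 2, 4, 3, 0 — all 5 distinct ✓
  L1 = 1: L2 entries (in reading order) 3, 4, 1, 0, 2 — all 5 distinct ✓
  L1 = 2: L2 entries (in reading order) 2, 3, 0, 4, 1 — all 5 distinct ✓
  L1 = 3: L2 entries (in reading order) 0, 1, 3, 2, 4 — all 5 distinct ✓
  L1 = 4: L2 entries (in reading order) 4, 0, 2, 1, 3 — all 5 distinct ✓
Every symbol of L1 meets every symbol of L2 exactly once, so all 25 pairs are distinct (25 of 25).
Conclusion: YES.

YES


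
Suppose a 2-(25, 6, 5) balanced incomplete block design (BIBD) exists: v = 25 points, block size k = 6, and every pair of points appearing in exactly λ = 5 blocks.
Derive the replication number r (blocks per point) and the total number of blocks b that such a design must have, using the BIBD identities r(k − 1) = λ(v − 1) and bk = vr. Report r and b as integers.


Any 2-(v, k, λ) BIBD satisfies two necessary conditions:
  (i)  Each point sits in r blocks, and counting incidences through any fixed point gives r(k − 1) = λ(v − 1), so r = λ(v − 1)/(k − 1).
  (ii) Total incidences bk = vr, so b = vr/k.
Step 1: r = λ(v − 1)/(k − 1) = 5·(25 − 1)/(6 − 1) = 5·24/5 = 120/5 = 24.
Step 2: b = vr/k = 25·24/6 = 600/6 = 100.
Check integrality: r = 24 ∈ Z ✓, b = 100 ∈ Z ✓.
(These identities are necessary conditions: they determine r and b for any design with these parameters, but do not by themselves prove that one exists.)

r = 24, b = 100.


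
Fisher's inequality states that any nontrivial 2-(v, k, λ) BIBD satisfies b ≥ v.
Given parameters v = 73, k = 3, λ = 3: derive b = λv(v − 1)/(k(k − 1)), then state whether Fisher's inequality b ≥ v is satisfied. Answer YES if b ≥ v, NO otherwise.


r = λ(v − 1)/(k − 1) = 3·72/2 = 108.
b = vr/k = 73·108/3 = 2628.
Fisher's inequality: b ≥ v ⇔ 2628 ≥ 73? YES.

YES


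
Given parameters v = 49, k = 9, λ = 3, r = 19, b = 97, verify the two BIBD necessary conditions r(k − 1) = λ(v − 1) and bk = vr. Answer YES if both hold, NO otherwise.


Condition (i): r(k − 1) = 19·8 = 152; λ(v − 1) = 3·48 = 144. Match? NO.
Condition (ii): bk = 97·9 = 873; vr = 49·19 = 931. Match? NO.
Both conditions hold? NO.

NO


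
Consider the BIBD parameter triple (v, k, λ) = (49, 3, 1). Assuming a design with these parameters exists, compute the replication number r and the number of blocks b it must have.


Any 2-(v, k, λ) BIBD satisfies two necessary conditions:
  (i)  Each point sits in r blocks, and counting incidences through any fixed point gives r(k − 1) = λ(v − 1), so r = λ(v − 1)/(k − 1).
  (ii) Total incidences bk = vr, so b = vr/k.
Step 1: r = λ(v − 1)/(k − 1) = 1·(49 − 1)/(3 − 1) = 1·48/2 = 48/2 = 24.
Step 2: b = vr/k = 49·24/3 = 1176/3 = 392.
Check integrality: r = 24 ∈ Z ✓, b = 392 ∈ Z ✓.
(These identities are necessary conditions: they determine r and b for any design with these parameters, but do not by themselves prove that one exists.)

r = 24, b = 392.


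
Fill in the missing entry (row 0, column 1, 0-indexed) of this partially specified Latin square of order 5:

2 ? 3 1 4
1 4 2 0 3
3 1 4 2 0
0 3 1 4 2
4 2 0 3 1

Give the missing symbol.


Row 0 contains symbols [1, 2, 3, 4] — missing [0].
Column 1 contains symbols [1, 2, 3, 4] — missing [0].
The missing symbol must appear in both missing sets; intersection = [0].
Therefore the hidden value is 0.

Missing value = 0.


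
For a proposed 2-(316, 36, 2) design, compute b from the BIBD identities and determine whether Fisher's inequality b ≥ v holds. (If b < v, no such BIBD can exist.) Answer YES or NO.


b = λv(v − 1)/(k(k − 1)) = 2·316·315/(36·35) = 199080/1260 = 158.
Compare with v = 316: b < v, so Fisher's inequality fails.

NO


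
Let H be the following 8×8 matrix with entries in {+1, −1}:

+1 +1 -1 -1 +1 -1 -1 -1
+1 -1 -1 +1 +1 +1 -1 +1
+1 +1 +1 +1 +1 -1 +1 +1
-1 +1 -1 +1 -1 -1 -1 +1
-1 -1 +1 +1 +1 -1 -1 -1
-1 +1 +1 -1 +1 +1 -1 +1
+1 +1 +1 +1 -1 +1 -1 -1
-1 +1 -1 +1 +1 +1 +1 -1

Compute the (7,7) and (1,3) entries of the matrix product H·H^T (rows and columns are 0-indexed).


Row 1 of H: [1, -1, -1, 1, 1, 1, -1, 1].
Row 3 of H: [-1, 1, -1, 1, -1, -1, -1, 1].
Row 7 of H: [-1, 1, -1, 1, 1, 1, 1, -1].
(H·H^T)[7][7] = Σ_j H[7][j]·H[7][j] = (-1)² + (1)² + (-1)² + (1)² + (1)² + (1)² + (1)² + (-1)² = 1 + 1 + 1 + 1 + 1 + 1 + 1 + 1 = 8.
(H·H^T)[1][3] = Σ_j H[1][j]·H[3][j] = (1)·(-1) + (-1)·(1) + (-1)·(-1) + (1)·(1) + (1)·(-1) + (1)·(-1) + (-1)·(-1) + (1)·(1) = -1 + -1 + 1 + 1 + -1 + -1 + 1 + 1 = 0.
So rows 1 and 3 are orthogonal; the diagonal entry equals n = 8.

(7,7) entry = 8; (1,3) entry = 0.


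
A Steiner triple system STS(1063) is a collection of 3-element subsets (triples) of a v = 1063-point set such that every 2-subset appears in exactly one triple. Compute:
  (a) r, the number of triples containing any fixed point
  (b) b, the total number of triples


An STS(v) is a 2-(v, 3, 1) BIBD: block size k = 3, λ = 1.
Replication: r(k − 1) = λ(v − 1) ⇒ r·2 = 1063 − 1 = 1062 ⇒ r = 531.
Block count: b = v(v − 1)/6 = 1063·1062/6 = 1128906/6 = 188151.

r = 531, b = 188151.


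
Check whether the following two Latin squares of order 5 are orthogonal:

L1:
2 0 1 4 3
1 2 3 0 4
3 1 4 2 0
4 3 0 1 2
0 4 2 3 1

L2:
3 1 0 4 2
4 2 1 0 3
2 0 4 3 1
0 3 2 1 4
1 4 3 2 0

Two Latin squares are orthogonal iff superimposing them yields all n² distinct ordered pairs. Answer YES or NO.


Form the n² = 25 superimposed pairs (L1[i][j], L2[i][j]), row by row (rows and columns indexed from 0):
row 0: (2,3) (0,1) (1,0) (4,4) (3,2)
row 1: (1,4) (2,2) (3,1) (0,0) (4,3)
row 2: (3,2) (1,0) (4,4) (2,3) (0,1)
row 3: (4,0) (3,3) (0,2) (1,1) (2,4)
row 4: (0,1) (4,4) (2,3) (3,2) (1,0)
Orthogonality requires all 25 pairs distinct.
But the pair (3,2) repeats: cell (0,4) has L1 = 3, L2 = 2, and cell (2,0) has L1 = 3, L2 = 2.
A repeated pair means some other pair never occurs (only 15 distinct pairs out of 25), so the squares are not orthogonal.
Conclusion: NO.

NO


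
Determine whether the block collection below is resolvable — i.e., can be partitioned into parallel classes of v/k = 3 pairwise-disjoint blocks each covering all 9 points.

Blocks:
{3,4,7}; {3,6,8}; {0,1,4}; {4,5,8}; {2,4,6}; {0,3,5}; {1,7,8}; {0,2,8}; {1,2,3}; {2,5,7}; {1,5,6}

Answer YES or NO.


v = 9, block size k = 3, number of blocks = 11.
For resolvability, blocks must partition into parallel classes of size v/k = 3.
Total blocks must therefore be a multiple of 3: 11 = 3·3 + 2 ⇒ not divisible ✗.
Resolvable? NO.

NO
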